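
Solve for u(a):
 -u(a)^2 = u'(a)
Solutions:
 u(a) = 1/(C1 + a)


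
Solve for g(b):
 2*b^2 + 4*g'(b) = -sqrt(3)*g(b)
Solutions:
 g(b) = C1*exp(-sqrt(3)*b/4) - 2*sqrt(3)*b^2/3 + 16*b/3 - 64*sqrt(3)/9


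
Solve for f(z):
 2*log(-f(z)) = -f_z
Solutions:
 -li(-f(z)) = C1 - 2*z


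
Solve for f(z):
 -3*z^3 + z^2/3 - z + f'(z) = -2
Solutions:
 f(z) = C1 + 3*z^4/4 - z^3/9 + z^2/2 - 2*z


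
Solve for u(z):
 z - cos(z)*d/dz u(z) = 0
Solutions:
 u(z) = C1 + Integral(z/cos(z), z)


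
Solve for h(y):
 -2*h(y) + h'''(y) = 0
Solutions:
 h(y) = C3*exp(2^(1/3)*y) + (C1*sin(2^(1/3)*sqrt(3)*y/2) + C2*cos(2^(1/3)*sqrt(3)*y/2))*exp(-2^(1/3)*y/2)


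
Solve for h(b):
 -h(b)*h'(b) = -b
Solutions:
 h(b) = -sqrt(C1 + b^2)
 h(b) = sqrt(C1 + b^2)


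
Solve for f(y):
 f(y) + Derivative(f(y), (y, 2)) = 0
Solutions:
 f(y) = C1*sin(y) + C2*cos(y)


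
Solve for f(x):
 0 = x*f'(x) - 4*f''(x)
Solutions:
 f(x) = C1 + C2*erfi(sqrt(2)*x/4)


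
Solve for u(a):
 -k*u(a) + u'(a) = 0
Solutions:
 u(a) = C1*exp(a*k)


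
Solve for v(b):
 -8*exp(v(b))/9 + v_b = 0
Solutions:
 v(b) = log(-1/(C1 + 8*b)) + 2*log(3)


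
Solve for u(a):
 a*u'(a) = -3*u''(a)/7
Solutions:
 u(a) = C1 + C2*erf(sqrt(42)*a/6)


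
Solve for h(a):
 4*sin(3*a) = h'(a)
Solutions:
 h(a) = C1 - 4*cos(3*a)/3


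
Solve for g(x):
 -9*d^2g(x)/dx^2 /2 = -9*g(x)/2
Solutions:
 g(x) = C1*exp(-x) + C2*exp(x)


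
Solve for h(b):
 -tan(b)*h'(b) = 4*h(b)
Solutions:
 h(b) = C1/sin(b)^4


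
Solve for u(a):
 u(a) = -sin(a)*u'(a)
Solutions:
 u(a) = C1*sqrt(cos(a) + 1)/sqrt(cos(a) - 1)


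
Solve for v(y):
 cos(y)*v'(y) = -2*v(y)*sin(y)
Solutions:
 v(y) = C1*cos(y)^2


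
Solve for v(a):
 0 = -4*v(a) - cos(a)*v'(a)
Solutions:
 v(a) = C1*(sin(a)^2 - 2*sin(a) + 1)/(sin(a)^2 + 2*sin(a) + 1)


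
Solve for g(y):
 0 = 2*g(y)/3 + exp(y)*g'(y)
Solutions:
 g(y) = C1*exp(2*exp(-y)/3)


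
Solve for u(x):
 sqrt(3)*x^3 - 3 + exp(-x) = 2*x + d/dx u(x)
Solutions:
 u(x) = C1 + sqrt(3)*x^4/4 - x^2 - 3*x - exp(-x)


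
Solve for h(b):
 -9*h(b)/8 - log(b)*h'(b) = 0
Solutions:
 h(b) = C1*exp(-9*li(b)/8)


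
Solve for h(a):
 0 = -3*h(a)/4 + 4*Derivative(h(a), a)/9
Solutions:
 h(a) = C1*exp(27*a/16)


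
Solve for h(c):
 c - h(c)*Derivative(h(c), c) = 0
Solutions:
 h(c) = -sqrt(C1 + c^2)
 h(c) = sqrt(C1 + c^2)


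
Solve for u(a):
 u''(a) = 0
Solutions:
 u(a) = C1 + C2*a


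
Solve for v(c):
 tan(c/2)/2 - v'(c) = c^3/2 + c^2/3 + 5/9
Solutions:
 v(c) = C1 - c^4/8 - c^3/9 - 5*c/9 - log(cos(c/2))


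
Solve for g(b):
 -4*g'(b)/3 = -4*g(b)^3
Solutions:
 g(b) = -sqrt(2)*sqrt(-1/(C1 + 3*b))/2
 g(b) = sqrt(2)*sqrt(-1/(C1 + 3*b))/2


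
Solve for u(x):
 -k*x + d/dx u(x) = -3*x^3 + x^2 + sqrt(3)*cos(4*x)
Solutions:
 u(x) = C1 + k*x^2/2 - 3*x^4/4 + x^3/3 + sqrt(3)*sin(4*x)/4


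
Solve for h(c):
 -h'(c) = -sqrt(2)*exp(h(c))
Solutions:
 h(c) = log(-1/(C1 + sqrt(2)*c))


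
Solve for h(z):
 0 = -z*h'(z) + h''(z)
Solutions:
 h(z) = C1 + C2*erfi(sqrt(2)*z/2)


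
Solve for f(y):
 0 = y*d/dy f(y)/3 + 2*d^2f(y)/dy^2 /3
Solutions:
 f(y) = C1 + C2*erf(y/2)


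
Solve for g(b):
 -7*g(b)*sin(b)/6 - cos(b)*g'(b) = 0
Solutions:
 g(b) = C1*cos(b)^(7/6)


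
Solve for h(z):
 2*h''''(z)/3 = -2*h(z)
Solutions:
 h(z) = (C1*sin(sqrt(2)*3^(1/4)*z/2) + C2*cos(sqrt(2)*3^(1/4)*z/2))*exp(-sqrt(2)*3^(1/4)*z/2) + (C3*sin(sqrt(2)*3^(1/4)*z/2) + C4*cos(sqrt(2)*3^(1/4)*z/2))*exp(sqrt(2)*3^(1/4)*z/2)


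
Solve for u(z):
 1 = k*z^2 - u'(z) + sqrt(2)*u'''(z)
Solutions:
 u(z) = C1 + C2*exp(-2^(3/4)*z/2) + C3*exp(2^(3/4)*z/2) + k*z^3/3 + 2*sqrt(2)*k*z - z


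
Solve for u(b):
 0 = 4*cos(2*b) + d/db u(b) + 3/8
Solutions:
 u(b) = C1 - 3*b/8 - 4*sin(b)*cos(b)


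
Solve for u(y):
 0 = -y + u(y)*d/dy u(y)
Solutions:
 u(y) = -sqrt(C1 + y^2)
 u(y) = sqrt(C1 + y^2)


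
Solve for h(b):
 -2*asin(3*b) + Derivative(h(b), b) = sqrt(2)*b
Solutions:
 h(b) = C1 + sqrt(2)*b^2/2 + 2*b*asin(3*b) + 2*sqrt(1 - 9*b^2)/3


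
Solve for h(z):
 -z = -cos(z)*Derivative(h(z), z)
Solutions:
 h(z) = C1 + Integral(z/cos(z), z)


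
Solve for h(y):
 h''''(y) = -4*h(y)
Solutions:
 h(y) = (C1*sin(y) + C2*cos(y))*exp(-y) + (C3*sin(y) + C4*cos(y))*exp(y)


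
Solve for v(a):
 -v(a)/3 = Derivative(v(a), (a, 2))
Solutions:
 v(a) = C1*sin(sqrt(3)*a/3) + C2*cos(sqrt(3)*a/3)


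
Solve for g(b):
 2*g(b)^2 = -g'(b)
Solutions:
 g(b) = 1/(C1 + 2*b)


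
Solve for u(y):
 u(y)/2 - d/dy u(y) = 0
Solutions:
 u(y) = C1*exp(y/2)


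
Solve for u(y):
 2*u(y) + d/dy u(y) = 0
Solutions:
 u(y) = C1*exp(-2*y)


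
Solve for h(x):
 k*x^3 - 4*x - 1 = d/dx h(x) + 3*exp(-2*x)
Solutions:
 h(x) = C1 + k*x^4/4 - 2*x^2 - x + 3*exp(-2*x)/2


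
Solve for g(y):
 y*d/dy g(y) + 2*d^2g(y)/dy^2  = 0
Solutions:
 g(y) = C1 + C2*erf(y/2)


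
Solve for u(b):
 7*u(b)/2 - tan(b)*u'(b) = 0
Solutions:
 u(b) = C1*sin(b)^(7/2)


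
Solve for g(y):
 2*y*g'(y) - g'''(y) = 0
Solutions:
 g(y) = C1 + Integral(C2*airyai(2^(1/3)*y) + C3*airybi(2^(1/3)*y), y)


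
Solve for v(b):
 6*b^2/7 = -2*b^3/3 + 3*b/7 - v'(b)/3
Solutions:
 v(b) = C1 - b^4/2 - 6*b^3/7 + 9*b^2/14


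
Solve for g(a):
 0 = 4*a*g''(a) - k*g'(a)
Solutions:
 g(a) = C1 + a^(re(k)/4 + 1)*(C2*sin(log(a)*Abs(im(k))/4) + C3*cos(log(a)*im(k)/4))


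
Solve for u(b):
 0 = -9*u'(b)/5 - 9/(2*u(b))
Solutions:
 u(b) = -sqrt(C1 - 5*b)
 u(b) = sqrt(C1 - 5*b)


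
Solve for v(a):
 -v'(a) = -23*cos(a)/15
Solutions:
 v(a) = C1 + 23*sin(a)/15


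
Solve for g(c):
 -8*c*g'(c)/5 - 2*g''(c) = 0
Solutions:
 g(c) = C1 + C2*erf(sqrt(10)*c/5)


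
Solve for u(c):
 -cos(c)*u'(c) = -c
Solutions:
 u(c) = C1 + Integral(c/cos(c), c)


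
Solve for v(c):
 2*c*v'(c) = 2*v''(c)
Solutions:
 v(c) = C1 + C2*erfi(sqrt(2)*c/2)


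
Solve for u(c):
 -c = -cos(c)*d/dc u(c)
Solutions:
 u(c) = C1 + Integral(c/cos(c), c)


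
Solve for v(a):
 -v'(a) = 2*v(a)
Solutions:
 v(a) = C1*exp(-2*a)


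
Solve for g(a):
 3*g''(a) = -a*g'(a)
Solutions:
 g(a) = C1 + C2*erf(sqrt(6)*a/6)


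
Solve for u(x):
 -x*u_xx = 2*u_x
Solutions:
 u(x) = C1 + C2/x


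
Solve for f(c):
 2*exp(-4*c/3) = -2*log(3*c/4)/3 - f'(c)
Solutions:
 f(c) = C1 - 2*c*log(c)/3 + 2*c*(-log(3) + 1 + 2*log(2))/3 + 3*exp(-4*c/3)/2


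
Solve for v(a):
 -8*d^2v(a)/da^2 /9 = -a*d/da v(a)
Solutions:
 v(a) = C1 + C2*erfi(3*a/4)


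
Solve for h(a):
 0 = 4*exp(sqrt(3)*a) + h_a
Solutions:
 h(a) = C1 - 4*sqrt(3)*exp(sqrt(3)*a)/3


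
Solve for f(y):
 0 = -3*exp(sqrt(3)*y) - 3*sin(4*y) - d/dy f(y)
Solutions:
 f(y) = C1 - sqrt(3)*exp(sqrt(3)*y) + 3*cos(4*y)/4


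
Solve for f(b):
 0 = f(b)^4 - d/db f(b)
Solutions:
 f(b) = (-1/(C1 + 3*b))^(1/3)
 f(b) = (-1/(C1 + b))^(1/3)*(-3^(2/3) - 3*3^(1/6)*I)/6
 f(b) = (-1/(C1 + b))^(1/3)*(-3^(2/3) + 3*3^(1/6)*I)/6


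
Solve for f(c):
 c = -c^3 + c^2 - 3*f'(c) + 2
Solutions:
 f(c) = C1 - c^4/12 + c^3/9 - c^2/6 + 2*c/3


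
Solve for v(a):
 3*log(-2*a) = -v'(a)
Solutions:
 v(a) = C1 - 3*a*log(-a) + 3*a*(1 - log(2))


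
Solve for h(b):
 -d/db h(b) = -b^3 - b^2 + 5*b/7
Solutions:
 h(b) = C1 + b^4/4 + b^3/3 - 5*b^2/14


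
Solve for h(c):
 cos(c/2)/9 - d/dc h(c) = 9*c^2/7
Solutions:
 h(c) = C1 - 3*c^3/7 + 2*sin(c/2)/9


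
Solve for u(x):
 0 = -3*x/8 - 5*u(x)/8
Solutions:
 u(x) = -3*x/5


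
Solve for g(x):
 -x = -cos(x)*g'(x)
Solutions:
 g(x) = C1 + Integral(x/cos(x), x)


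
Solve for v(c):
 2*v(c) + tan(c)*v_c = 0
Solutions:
 v(c) = C1/sin(c)^2


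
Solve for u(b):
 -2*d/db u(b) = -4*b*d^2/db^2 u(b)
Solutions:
 u(b) = C1 + C2*b^(3/2)


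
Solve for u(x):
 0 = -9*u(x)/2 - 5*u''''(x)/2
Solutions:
 u(x) = (C1*sin(5^(3/4)*sqrt(6)*x/10) + C2*cos(5^(3/4)*sqrt(6)*x/10))*exp(-5^(3/4)*sqrt(6)*x/10) + (C3*sin(5^(3/4)*sqrt(6)*x/10) + C4*cos(5^(3/4)*sqrt(6)*x/10))*exp(5^(3/4)*sqrt(6)*x/10)


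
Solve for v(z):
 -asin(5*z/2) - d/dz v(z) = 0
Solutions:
 v(z) = C1 - z*asin(5*z/2) - sqrt(4 - 25*z^2)/5


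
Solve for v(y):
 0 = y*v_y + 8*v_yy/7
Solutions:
 v(y) = C1 + C2*erf(sqrt(7)*y/4)


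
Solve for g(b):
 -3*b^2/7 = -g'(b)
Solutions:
 g(b) = C1 + b^3/7


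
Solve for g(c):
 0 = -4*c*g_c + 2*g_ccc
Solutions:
 g(c) = C1 + Integral(C2*airyai(2^(1/3)*c) + C3*airybi(2^(1/3)*c), c)


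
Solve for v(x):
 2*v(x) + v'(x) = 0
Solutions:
 v(x) = C1*exp(-2*x)


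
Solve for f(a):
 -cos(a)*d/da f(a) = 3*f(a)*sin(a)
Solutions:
 f(a) = C1*cos(a)^3


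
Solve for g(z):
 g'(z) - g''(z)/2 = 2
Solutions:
 g(z) = C1 + C2*exp(2*z) + 2*z


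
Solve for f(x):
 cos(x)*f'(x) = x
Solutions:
 f(x) = C1 + Integral(x/cos(x), x)


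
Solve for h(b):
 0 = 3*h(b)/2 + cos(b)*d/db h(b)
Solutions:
 h(b) = C1*(sin(b) - 1)^(3/4)/(sin(b) + 1)^(3/4)


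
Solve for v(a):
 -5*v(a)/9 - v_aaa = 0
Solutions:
 v(a) = C3*exp(-15^(1/3)*a/3) + (C1*sin(3^(5/6)*5^(1/3)*a/6) + C2*cos(3^(5/6)*5^(1/3)*a/6))*exp(15^(1/3)*a/6)


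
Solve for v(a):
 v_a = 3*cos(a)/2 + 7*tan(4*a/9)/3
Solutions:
 v(a) = C1 - 21*log(cos(4*a/9))/4 + 3*sin(a)/2


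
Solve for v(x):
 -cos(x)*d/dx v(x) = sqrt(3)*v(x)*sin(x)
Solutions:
 v(x) = C1*cos(x)^(sqrt(3))


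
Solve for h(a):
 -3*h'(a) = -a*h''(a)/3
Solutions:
 h(a) = C1 + C2*a^10


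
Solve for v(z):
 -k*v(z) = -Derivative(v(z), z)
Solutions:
 v(z) = C1*exp(k*z)


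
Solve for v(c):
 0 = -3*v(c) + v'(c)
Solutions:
 v(c) = C1*exp(3*c)


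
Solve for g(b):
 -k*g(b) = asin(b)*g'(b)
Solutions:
 g(b) = C1*exp(-k*Integral(1/asin(b), b))


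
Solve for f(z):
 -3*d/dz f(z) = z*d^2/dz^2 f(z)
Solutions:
 f(z) = C1 + C2/z^2


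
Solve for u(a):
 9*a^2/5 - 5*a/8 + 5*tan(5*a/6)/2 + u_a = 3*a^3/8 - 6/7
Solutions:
 u(a) = C1 + 3*a^4/32 - 3*a^3/5 + 5*a^2/16 - 6*a/7 + 3*log(cos(5*a/6))


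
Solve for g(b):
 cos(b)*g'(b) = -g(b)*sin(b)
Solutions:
 g(b) = C1*cos(b)


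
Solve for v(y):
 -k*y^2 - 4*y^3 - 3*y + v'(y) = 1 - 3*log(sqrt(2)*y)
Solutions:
 v(y) = C1 + k*y^3/3 + y^4 + 3*y^2/2 - 3*y*log(y) - 3*y*log(2)/2 + 4*y


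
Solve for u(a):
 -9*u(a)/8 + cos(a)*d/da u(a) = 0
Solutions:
 u(a) = C1*(sin(a) + 1)^(9/16)/(sin(a) - 1)^(9/16)


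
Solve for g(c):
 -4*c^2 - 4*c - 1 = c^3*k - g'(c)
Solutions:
 g(c) = C1 + c^4*k/4 + 4*c^3/3 + 2*c^2 + c


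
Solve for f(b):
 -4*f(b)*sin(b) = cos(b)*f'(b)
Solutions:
 f(b) = C1*cos(b)^4


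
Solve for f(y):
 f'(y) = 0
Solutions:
 f(y) = C1


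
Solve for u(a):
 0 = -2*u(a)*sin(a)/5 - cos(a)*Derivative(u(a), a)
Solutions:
 u(a) = C1*cos(a)^(2/5)


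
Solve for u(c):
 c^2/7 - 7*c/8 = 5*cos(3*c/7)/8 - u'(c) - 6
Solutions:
 u(c) = C1 - c^3/21 + 7*c^2/16 - 6*c + 35*sin(3*c/7)/24


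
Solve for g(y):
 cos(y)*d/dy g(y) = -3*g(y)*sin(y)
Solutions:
 g(y) = C1*cos(y)^3


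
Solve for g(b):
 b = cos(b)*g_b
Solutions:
 g(b) = C1 + Integral(b/cos(b), b)


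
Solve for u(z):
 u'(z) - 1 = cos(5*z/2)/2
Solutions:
 u(z) = C1 + z + sin(5*z/2)/5


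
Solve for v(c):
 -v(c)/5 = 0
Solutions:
 v(c) = 0


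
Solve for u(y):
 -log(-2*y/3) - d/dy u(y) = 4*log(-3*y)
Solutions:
 u(y) = C1 - 5*y*log(-y) + y*(5 - log(54))


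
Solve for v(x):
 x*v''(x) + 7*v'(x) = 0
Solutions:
 v(x) = C1 + C2/x^6


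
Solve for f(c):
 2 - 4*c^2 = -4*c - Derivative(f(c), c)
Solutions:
 f(c) = C1 + 4*c^3/3 - 2*c^2 - 2*c


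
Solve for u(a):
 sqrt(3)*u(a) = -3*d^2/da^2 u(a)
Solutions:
 u(a) = C1*sin(3^(3/4)*a/3) + C2*cos(3^(3/4)*a/3)


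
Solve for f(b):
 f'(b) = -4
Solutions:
 f(b) = C1 - 4*b


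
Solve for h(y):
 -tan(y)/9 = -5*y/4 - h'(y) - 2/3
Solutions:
 h(y) = C1 - 5*y^2/8 - 2*y/3 - log(cos(y))/9


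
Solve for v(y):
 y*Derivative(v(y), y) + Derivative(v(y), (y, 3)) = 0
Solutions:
 v(y) = C1 + Integral(C2*airyai(-y) + C3*airybi(-y), y)


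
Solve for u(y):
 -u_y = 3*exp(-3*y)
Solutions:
 u(y) = C1 + exp(-3*y)


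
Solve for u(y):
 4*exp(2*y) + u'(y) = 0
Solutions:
 u(y) = C1 - 2*exp(2*y)


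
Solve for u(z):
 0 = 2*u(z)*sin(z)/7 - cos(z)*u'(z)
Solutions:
 u(z) = C1/cos(z)^(2/7)


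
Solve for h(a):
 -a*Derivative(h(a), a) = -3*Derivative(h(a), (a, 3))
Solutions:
 h(a) = C1 + Integral(C2*airyai(3^(2/3)*a/3) + C3*airybi(3^(2/3)*a/3), a)


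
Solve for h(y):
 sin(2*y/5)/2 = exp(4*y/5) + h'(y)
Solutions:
 h(y) = C1 - 5*exp(4*y/5)/4 - 5*cos(2*y/5)/4


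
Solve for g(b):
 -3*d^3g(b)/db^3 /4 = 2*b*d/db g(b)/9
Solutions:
 g(b) = C1 + Integral(C2*airyai(-2*b/3) + C3*airybi(-2*b/3), b)


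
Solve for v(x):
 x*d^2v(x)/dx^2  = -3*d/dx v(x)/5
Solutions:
 v(x) = C1 + C2*x^(2/5)


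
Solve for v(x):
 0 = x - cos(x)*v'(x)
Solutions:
 v(x) = C1 + Integral(x/cos(x), x)


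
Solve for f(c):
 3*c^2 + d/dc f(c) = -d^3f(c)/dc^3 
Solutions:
 f(c) = C1 + C2*sin(c) + C3*cos(c) - c^3 + 6*c


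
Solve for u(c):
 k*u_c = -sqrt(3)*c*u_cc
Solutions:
 u(c) = C1 + c^(-sqrt(3)*re(k)/3 + 1)*(C2*sin(sqrt(3)*log(c)*Abs(im(k))/3) + C3*cos(sqrt(3)*log(c)*im(k)/3))


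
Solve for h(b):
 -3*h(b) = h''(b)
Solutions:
 h(b) = C1*sin(sqrt(3)*b) + C2*cos(sqrt(3)*b)


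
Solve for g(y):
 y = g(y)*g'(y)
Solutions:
 g(y) = -sqrt(C1 + y^2)
 g(y) = sqrt(C1 + y^2)


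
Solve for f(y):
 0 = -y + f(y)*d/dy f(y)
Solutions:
 f(y) = -sqrt(C1 + y^2)
 f(y) = sqrt(C1 + y^2)


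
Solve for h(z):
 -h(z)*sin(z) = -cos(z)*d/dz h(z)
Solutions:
 h(z) = C1/cos(z)


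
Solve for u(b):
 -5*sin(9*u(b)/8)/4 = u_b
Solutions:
 5*b/4 + 4*log(cos(9*u(b)/8) - 1)/9 - 4*log(cos(9*u(b)/8) + 1)/9 = C1


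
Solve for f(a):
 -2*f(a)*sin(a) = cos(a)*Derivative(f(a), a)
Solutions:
 f(a) = C1*cos(a)^2


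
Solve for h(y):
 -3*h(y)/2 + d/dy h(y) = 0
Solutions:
 h(y) = C1*exp(3*y/2)


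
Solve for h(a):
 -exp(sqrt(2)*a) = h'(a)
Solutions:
 h(a) = C1 - sqrt(2)*exp(sqrt(2)*a)/2


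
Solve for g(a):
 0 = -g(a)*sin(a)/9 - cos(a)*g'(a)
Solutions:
 g(a) = C1*cos(a)^(1/9)


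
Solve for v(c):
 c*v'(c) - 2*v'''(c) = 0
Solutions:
 v(c) = C1 + Integral(C2*airyai(2^(2/3)*c/2) + C3*airybi(2^(2/3)*c/2), c)


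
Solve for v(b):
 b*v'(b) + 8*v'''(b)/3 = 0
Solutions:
 v(b) = C1 + Integral(C2*airyai(-3^(1/3)*b/2) + C3*airybi(-3^(1/3)*b/2), b)


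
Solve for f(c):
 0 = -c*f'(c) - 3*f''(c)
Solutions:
 f(c) = C1 + C2*erf(sqrt(6)*c/6)


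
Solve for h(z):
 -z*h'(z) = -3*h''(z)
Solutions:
 h(z) = C1 + C2*erfi(sqrt(6)*z/6)


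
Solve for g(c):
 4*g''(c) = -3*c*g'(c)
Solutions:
 g(c) = C1 + C2*erf(sqrt(6)*c/4)


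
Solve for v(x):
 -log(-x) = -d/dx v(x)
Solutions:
 v(x) = C1 + x*log(-x) - x


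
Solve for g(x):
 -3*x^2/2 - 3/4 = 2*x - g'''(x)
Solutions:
 g(x) = C1 + C2*x + C3*x^2 + x^5/40 + x^4/12 + x^3/8


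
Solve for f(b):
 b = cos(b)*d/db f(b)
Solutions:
 f(b) = C1 + Integral(b/cos(b), b)


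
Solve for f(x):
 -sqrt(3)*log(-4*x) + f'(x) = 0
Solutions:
 f(x) = C1 + sqrt(3)*x*log(-x) + sqrt(3)*x*(-1 + 2*log(2))


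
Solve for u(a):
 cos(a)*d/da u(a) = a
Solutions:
 u(a) = C1 + Integral(a/cos(a), a)


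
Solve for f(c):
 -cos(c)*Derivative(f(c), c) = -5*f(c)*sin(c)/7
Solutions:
 f(c) = C1/cos(c)^(5/7)


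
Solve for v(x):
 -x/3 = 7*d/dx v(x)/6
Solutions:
 v(x) = C1 - x^2/7


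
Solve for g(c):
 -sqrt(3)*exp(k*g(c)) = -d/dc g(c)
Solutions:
 g(c) = Piecewise((log(-1/(C1*k + sqrt(3)*c*k))/k, Ne(k, 0)), (nan, True))
 g(c) = Piecewise((C1 + sqrt(3)*c, Eq(k, 0)), (nan, True))


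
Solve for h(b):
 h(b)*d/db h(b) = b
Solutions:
 h(b) = -sqrt(C1 + b^2)
 h(b) = sqrt(C1 + b^2)


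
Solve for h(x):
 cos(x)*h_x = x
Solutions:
 h(x) = C1 + Integral(x/cos(x), x)


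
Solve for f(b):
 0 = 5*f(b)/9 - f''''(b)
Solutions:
 f(b) = C1*exp(-sqrt(3)*5^(1/4)*b/3) + C2*exp(sqrt(3)*5^(1/4)*b/3) + C3*sin(sqrt(3)*5^(1/4)*b/3) + C4*cos(sqrt(3)*5^(1/4)*b/3)


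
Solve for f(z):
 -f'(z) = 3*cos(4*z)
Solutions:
 f(z) = C1 - 3*sin(4*z)/4


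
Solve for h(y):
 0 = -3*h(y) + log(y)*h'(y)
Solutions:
 h(y) = C1*exp(3*li(y))


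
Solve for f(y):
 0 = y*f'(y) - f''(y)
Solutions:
 f(y) = C1 + C2*erfi(sqrt(2)*y/2)


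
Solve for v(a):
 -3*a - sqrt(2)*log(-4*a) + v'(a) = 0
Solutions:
 v(a) = C1 + 3*a^2/2 + sqrt(2)*a*log(-a) + sqrt(2)*a*(-1 + 2*log(2))


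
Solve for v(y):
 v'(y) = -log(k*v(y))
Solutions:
 li(k*v(y))/k = C1 - y


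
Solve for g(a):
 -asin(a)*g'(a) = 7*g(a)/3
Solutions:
 g(a) = C1*exp(-7*Integral(1/asin(a), a)/3)


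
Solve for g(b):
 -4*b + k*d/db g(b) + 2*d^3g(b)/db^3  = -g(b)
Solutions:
 g(b) = C1*exp(b*(2*k/((-6^(1/3) + 2^(1/3)*3^(5/6)*I)*(sqrt(3)*sqrt(2*k^3 + 27) + 9)^(1/3)) + 6^(1/3)*(sqrt(3)*sqrt(2*k^3 + 27) + 9)^(1/3)/12 - 2^(1/3)*3^(5/6)*I*(sqrt(3)*sqrt(2*k^3 + 27) + 9)^(1/3)/12)) + C2*exp(b*(-2*k/((6^(1/3) + 2^(1/3)*3^(5/6)*I)*(sqrt(3)*sqrt(2*k^3 + 27) + 9)^(1/3)) + 6^(1/3)*(sqrt(3)*sqrt(2*k^3 + 27) + 9)^(1/3)/12 + 2^(1/3)*3^(5/6)*I*(sqrt(3)*sqrt(2*k^3 + 27) + 9)^(1/3)/12)) + C3*exp(6^(1/3)*b*(6^(1/3)*k/(sqrt(3)*sqrt(2*k^3 + 27) + 9)^(1/3) - (sqrt(3)*sqrt(2*k^3 + 27) + 9)^(1/3))/6) + 4*b - 4*k


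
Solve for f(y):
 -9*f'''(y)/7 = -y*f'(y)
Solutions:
 f(y) = C1 + Integral(C2*airyai(21^(1/3)*y/3) + C3*airybi(21^(1/3)*y/3), y)


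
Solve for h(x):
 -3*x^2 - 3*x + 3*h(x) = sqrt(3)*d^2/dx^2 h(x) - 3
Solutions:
 h(x) = C1*exp(-3^(1/4)*x) + C2*exp(3^(1/4)*x) + x^2 + x - 1 + 2*sqrt(3)/3


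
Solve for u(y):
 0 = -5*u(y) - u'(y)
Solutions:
 u(y) = C1*exp(-5*y)


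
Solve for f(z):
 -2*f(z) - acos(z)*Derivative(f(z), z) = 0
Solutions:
 f(z) = C1*exp(-2*Integral(1/acos(z), z))


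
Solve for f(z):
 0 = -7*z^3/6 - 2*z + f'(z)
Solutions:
 f(z) = C1 + 7*z^4/24 + z^2


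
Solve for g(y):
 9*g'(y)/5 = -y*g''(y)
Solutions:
 g(y) = C1 + C2/y^(4/5)


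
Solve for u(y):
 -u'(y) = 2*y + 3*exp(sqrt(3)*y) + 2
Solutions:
 u(y) = C1 - y^2 - 2*y - sqrt(3)*exp(sqrt(3)*y)


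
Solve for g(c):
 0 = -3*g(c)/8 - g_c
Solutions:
 g(c) = C1*exp(-3*c/8)


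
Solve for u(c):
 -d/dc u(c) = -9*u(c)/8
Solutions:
 u(c) = C1*exp(9*c/8)


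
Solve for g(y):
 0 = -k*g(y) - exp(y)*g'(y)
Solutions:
 g(y) = C1*exp(k*exp(-y))


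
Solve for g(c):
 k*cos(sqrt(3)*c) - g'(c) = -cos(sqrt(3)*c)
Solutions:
 g(c) = C1 + sqrt(3)*k*sin(sqrt(3)*c)/3 + sqrt(3)*sin(sqrt(3)*c)/3


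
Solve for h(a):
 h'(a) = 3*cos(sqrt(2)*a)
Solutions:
 h(a) = C1 + 3*sqrt(2)*sin(sqrt(2)*a)/2


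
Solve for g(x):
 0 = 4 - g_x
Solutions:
 g(x) = C1 + 4*x


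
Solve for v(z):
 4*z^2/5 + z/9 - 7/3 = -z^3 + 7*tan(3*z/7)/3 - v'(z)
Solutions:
 v(z) = C1 - z^4/4 - 4*z^3/15 - z^2/18 + 7*z/3 - 49*log(cos(3*z/7))/9


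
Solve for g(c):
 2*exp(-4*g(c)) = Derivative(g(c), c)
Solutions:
 g(c) = log(-I*(C1 + 8*c)^(1/4))
 g(c) = log(I*(C1 + 8*c)^(1/4))
 g(c) = log(-(C1 + 8*c)^(1/4))
 g(c) = log(C1 + 8*c)/4


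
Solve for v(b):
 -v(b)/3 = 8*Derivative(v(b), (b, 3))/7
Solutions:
 v(b) = C3*exp(-3^(2/3)*7^(1/3)*b/6) + (C1*sin(3^(1/6)*7^(1/3)*b/4) + C2*cos(3^(1/6)*7^(1/3)*b/4))*exp(3^(2/3)*7^(1/3)*b/12)


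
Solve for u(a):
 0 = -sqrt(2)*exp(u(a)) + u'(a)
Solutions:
 u(a) = log(-1/(C1 + sqrt(2)*a))


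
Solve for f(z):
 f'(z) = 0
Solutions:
 f(z) = C1


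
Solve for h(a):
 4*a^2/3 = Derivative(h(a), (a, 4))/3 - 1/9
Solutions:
 h(a) = C1 + C2*a + C3*a^2 + C4*a^3 + a^6/90 + a^4/72


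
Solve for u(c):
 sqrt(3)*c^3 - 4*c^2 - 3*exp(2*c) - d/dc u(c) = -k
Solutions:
 u(c) = C1 + sqrt(3)*c^4/4 - 4*c^3/3 + c*k - 3*exp(2*c)/2


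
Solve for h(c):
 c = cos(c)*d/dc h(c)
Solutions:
 h(c) = C1 + Integral(c/cos(c), c)


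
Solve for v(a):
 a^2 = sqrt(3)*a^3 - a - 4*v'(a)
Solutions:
 v(a) = C1 + sqrt(3)*a^4/16 - a^3/12 - a^2/8


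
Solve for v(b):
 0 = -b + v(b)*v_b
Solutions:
 v(b) = -sqrt(C1 + b^2)
 v(b) = sqrt(C1 + b^2)


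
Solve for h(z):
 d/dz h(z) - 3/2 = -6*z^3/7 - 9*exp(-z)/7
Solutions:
 h(z) = C1 - 3*z^4/14 + 3*z/2 + 9*exp(-z)/7


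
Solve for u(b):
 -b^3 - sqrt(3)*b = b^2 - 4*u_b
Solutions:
 u(b) = C1 + b^4/16 + b^3/12 + sqrt(3)*b^2/8


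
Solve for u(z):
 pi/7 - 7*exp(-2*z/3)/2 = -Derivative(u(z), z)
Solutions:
 u(z) = C1 - pi*z/7 - 21*exp(-2*z/3)/4


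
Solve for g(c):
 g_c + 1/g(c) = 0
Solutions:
 g(c) = -sqrt(C1 - 2*c)
 g(c) = sqrt(C1 - 2*c)


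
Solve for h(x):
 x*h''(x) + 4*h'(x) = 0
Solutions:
 h(x) = C1 + C2/x^3


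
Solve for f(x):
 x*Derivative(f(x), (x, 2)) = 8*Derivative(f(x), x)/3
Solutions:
 f(x) = C1 + C2*x^(11/3)


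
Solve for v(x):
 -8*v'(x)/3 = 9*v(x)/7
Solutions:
 v(x) = C1*exp(-27*x/56)


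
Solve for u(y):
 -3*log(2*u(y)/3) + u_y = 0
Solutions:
 -Integral(1/(log(_y) - log(3) + log(2)), (_y, u(y)))/3 = C1 - y


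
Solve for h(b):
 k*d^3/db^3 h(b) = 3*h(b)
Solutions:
 h(b) = C1*exp(3^(1/3)*b*(1/k)^(1/3)) + C2*exp(b*(-3^(1/3) + 3^(5/6)*I)*(1/k)^(1/3)/2) + C3*exp(-b*(3^(1/3) + 3^(5/6)*I)*(1/k)^(1/3)/2)


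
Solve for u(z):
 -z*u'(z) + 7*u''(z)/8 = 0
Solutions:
 u(z) = C1 + C2*erfi(2*sqrt(7)*z/7)


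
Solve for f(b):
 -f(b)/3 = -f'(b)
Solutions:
 f(b) = C1*exp(b/3)


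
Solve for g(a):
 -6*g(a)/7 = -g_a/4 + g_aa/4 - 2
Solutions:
 g(a) = (C1*sin(sqrt(623)*a/14) + C2*cos(sqrt(623)*a/14))*exp(a/2) + 7/3


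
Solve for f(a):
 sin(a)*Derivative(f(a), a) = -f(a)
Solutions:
 f(a) = C1*sqrt(cos(a) + 1)/sqrt(cos(a) - 1)


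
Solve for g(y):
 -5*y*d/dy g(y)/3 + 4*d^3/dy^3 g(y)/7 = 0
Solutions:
 g(y) = C1 + Integral(C2*airyai(630^(1/3)*y/6) + C3*airybi(630^(1/3)*y/6), y)


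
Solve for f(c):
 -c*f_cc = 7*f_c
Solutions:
 f(c) = C1 + C2/c^6


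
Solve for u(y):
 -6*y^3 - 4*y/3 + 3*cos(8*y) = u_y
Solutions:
 u(y) = C1 - 3*y^4/2 - 2*y^2/3 + 3*sin(8*y)/8


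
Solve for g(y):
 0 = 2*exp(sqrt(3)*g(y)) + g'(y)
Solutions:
 g(y) = sqrt(3)*(2*log(1/(C1 + 2*y)) - log(3))/6


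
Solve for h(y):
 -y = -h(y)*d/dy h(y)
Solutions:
 h(y) = -sqrt(C1 + y^2)
 h(y) = sqrt(C1 + y^2)


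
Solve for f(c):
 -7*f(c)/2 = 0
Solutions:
 f(c) = 0


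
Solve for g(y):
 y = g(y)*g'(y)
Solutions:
 g(y) = -sqrt(C1 + y^2)
 g(y) = sqrt(C1 + y^2)


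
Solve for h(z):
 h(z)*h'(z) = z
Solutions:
 h(z) = -sqrt(C1 + z^2)
 h(z) = sqrt(C1 + z^2)


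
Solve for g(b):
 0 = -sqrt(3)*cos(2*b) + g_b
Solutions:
 g(b) = C1 + sqrt(3)*sin(2*b)/2


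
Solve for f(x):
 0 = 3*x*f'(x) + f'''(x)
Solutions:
 f(x) = C1 + Integral(C2*airyai(-3^(1/3)*x) + C3*airybi(-3^(1/3)*x), x)


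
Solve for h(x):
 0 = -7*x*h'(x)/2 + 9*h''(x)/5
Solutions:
 h(x) = C1 + C2*erfi(sqrt(35)*x/6)


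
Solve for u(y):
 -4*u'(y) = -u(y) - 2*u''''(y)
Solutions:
 u(y) = (C1*exp(-sqrt(2)*y*sqrt(-1 + sqrt(2))/2) + C2*exp(sqrt(2)*y*sqrt(-1 + sqrt(2))/2))*exp(sqrt(2)*y/2) + (C3*sin(sqrt(2)*y*sqrt(1 + sqrt(2))/2) + C4*cos(sqrt(2)*y*sqrt(1 + sqrt(2))/2))*exp(-sqrt(2)*y/2)


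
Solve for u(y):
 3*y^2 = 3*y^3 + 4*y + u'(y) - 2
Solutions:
 u(y) = C1 - 3*y^4/4 + y^3 - 2*y^2 + 2*y


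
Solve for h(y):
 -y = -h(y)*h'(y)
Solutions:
 h(y) = -sqrt(C1 + y^2)
 h(y) = sqrt(C1 + y^2)


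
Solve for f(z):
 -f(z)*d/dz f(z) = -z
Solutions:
 f(z) = -sqrt(C1 + z^2)
 f(z) = sqrt(C1 + z^2)


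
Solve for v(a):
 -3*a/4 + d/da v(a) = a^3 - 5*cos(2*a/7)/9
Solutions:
 v(a) = C1 + a^4/4 + 3*a^2/8 - 35*sin(2*a/7)/18


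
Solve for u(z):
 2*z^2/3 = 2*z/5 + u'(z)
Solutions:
 u(z) = C1 + 2*z^3/9 - z^2/5


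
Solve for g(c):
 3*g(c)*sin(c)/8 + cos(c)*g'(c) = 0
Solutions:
 g(c) = C1*cos(c)^(3/8)


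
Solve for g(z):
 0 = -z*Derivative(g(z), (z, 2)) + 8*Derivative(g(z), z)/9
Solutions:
 g(z) = C1 + C2*z^(17/9)


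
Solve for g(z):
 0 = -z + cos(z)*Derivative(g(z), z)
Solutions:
 g(z) = C1 + Integral(z/cos(z), z)


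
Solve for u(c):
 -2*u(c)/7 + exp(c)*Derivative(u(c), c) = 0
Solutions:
 u(c) = C1*exp(-2*exp(-c)/7)


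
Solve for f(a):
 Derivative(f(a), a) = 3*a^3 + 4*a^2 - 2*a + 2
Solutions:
 f(a) = C1 + 3*a^4/4 + 4*a^3/3 - a^2 + 2*a


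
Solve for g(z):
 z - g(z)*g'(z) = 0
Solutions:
 g(z) = -sqrt(C1 + z^2)
 g(z) = sqrt(C1 + z^2)


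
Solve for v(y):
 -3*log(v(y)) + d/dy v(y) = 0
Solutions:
 li(v(y)) = C1 + 3*y


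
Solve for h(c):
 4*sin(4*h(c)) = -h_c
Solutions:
 h(c) = -acos((-C1 - exp(32*c))/(C1 - exp(32*c)))/4 + pi/2
 h(c) = acos((-C1 - exp(32*c))/(C1 - exp(32*c)))/4


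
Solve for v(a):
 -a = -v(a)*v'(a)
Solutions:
 v(a) = -sqrt(C1 + a^2)
 v(a) = sqrt(C1 + a^2)


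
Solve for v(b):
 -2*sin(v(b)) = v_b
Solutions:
 v(b) = -acos((-C1 - exp(4*b))/(C1 - exp(4*b))) + 2*pi
 v(b) = acos((-C1 - exp(4*b))/(C1 - exp(4*b)))


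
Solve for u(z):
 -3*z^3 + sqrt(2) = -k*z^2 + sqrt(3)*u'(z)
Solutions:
 u(z) = C1 + sqrt(3)*k*z^3/9 - sqrt(3)*z^4/4 + sqrt(6)*z/3


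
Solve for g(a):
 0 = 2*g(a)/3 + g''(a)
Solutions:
 g(a) = C1*sin(sqrt(6)*a/3) + C2*cos(sqrt(6)*a/3)


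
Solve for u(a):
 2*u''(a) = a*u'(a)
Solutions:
 u(a) = C1 + C2*erfi(a/2)


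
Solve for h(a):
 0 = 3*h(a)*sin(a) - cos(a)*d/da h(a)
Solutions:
 h(a) = C1/cos(a)^3


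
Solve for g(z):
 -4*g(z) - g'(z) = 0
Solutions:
 g(z) = C1*exp(-4*z)


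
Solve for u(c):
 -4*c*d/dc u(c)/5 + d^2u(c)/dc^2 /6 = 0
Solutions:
 u(c) = C1 + C2*erfi(2*sqrt(15)*c/5)


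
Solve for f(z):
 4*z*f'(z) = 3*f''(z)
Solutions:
 f(z) = C1 + C2*erfi(sqrt(6)*z/3)


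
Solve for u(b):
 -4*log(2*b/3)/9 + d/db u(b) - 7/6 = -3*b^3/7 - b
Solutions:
 u(b) = C1 - 3*b^4/28 - b^2/2 + 4*b*log(b)/9 - 4*b*log(3)/9 + 4*b*log(2)/9 + 13*b/18


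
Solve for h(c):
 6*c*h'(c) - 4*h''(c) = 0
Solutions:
 h(c) = C1 + C2*erfi(sqrt(3)*c/2)


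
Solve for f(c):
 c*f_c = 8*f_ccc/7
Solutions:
 f(c) = C1 + Integral(C2*airyai(7^(1/3)*c/2) + C3*airybi(7^(1/3)*c/2), c)


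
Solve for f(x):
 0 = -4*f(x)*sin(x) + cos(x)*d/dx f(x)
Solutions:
 f(x) = C1/cos(x)^4


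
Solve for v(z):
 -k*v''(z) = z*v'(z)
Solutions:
 v(z) = C1 + C2*sqrt(k)*erf(sqrt(2)*z*sqrt(1/k)/2)


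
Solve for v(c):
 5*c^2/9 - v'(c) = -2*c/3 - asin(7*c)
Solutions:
 v(c) = C1 + 5*c^3/27 + c^2/3 + c*asin(7*c) + sqrt(1 - 49*c^2)/7


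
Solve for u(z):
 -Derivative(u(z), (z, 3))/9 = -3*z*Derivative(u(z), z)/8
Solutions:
 u(z) = C1 + Integral(C2*airyai(3*z/2) + C3*airybi(3*z/2), z)


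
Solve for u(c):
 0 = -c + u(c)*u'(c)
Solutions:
 u(c) = -sqrt(C1 + c^2)
 u(c) = sqrt(C1 + c^2)


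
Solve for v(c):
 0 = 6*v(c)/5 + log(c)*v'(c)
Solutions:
 v(c) = C1*exp(-6*li(c)/5)


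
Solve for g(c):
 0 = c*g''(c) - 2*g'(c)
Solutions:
 g(c) = C1 + C2*c^3


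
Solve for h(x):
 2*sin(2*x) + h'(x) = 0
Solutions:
 h(x) = C1 + cos(2*x)


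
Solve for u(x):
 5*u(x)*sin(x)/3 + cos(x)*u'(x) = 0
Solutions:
 u(x) = C1*cos(x)^(5/3)


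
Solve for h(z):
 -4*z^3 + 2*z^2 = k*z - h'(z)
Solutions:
 h(z) = C1 + k*z^2/2 + z^4 - 2*z^3/3


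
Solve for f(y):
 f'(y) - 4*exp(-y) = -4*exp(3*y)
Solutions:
 f(y) = C1 - 4*exp(3*y)/3 - 4*exp(-y)


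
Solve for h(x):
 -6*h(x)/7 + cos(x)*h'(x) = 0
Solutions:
 h(x) = C1*(sin(x) + 1)^(3/7)/(sin(x) - 1)^(3/7)


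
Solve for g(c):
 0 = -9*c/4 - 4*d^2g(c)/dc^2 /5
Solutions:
 g(c) = C1 + C2*c - 15*c^3/32


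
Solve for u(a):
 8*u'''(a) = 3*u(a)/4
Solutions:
 u(a) = C3*exp(6^(1/3)*a/4) + (C1*sin(2^(1/3)*3^(5/6)*a/8) + C2*cos(2^(1/3)*3^(5/6)*a/8))*exp(-6^(1/3)*a/8)


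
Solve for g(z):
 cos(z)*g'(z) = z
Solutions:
 g(z) = C1 + Integral(z/cos(z), z)


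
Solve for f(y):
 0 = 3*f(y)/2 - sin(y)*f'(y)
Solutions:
 f(y) = C1*(cos(y) - 1)^(3/4)/(cos(y) + 1)^(3/4)


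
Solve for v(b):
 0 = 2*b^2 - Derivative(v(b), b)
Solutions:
 v(b) = C1 + 2*b^3/3


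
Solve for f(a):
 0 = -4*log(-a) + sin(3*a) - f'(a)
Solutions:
 f(a) = C1 - 4*a*log(-a) + 4*a - cos(3*a)/3


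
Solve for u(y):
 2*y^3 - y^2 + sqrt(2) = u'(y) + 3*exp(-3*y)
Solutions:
 u(y) = C1 + y^4/2 - y^3/3 + sqrt(2)*y + exp(-3*y)


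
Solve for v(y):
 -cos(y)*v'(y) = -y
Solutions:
 v(y) = C1 + Integral(y/cos(y), y)


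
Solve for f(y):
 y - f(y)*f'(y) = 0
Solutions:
 f(y) = -sqrt(C1 + y^2)
 f(y) = sqrt(C1 + y^2)


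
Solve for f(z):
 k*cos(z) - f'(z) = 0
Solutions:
 f(z) = C1 + k*sin(z)


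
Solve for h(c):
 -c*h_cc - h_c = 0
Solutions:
 h(c) = C1 + C2*log(c)


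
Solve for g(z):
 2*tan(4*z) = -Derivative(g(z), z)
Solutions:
 g(z) = C1 + log(cos(4*z))/2


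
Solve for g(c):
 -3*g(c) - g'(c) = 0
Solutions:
 g(c) = C1*exp(-3*c)


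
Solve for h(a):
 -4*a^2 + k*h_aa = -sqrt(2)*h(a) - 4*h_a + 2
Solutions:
 h(a) = C1*exp(a*(sqrt(-sqrt(2)*k + 4) - 2)/k) + C2*exp(-a*(sqrt(-sqrt(2)*k + 4) + 2)/k) + 2*sqrt(2)*a^2 - 16*a - 4*k + 33*sqrt(2)


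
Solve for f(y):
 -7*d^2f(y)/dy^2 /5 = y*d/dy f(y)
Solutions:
 f(y) = C1 + C2*erf(sqrt(70)*y/14)


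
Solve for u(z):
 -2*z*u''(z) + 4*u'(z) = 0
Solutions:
 u(z) = C1 + C2*z^3


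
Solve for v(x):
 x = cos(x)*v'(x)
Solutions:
 v(x) = C1 + Integral(x/cos(x), x)


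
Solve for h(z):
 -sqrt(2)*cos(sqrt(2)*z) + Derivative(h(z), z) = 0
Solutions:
 h(z) = C1 + sin(sqrt(2)*z)


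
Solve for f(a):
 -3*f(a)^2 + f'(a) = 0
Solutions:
 f(a) = -1/(C1 + 3*a)


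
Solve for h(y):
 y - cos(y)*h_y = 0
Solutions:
 h(y) = C1 + Integral(y/cos(y), y)


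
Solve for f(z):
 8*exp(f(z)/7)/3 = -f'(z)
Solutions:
 f(z) = 7*log(1/(C1 + 8*z)) + 7*log(21)


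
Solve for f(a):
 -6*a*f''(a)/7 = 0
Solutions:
 f(a) = C1 + C2*a


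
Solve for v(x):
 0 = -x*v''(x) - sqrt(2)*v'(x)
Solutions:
 v(x) = C1 + C2*x^(1 - sqrt(2))


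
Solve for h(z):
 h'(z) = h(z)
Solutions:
 h(z) = C1*exp(z)


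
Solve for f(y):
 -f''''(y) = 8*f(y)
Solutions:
 f(y) = (C1*sin(2^(1/4)*y) + C2*cos(2^(1/4)*y))*exp(-2^(1/4)*y) + (C3*sin(2^(1/4)*y) + C4*cos(2^(1/4)*y))*exp(2^(1/4)*y)


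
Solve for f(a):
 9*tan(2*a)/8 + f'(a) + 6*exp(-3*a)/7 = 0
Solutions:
 f(a) = C1 - 9*log(tan(2*a)^2 + 1)/32 + 2*exp(-3*a)/7


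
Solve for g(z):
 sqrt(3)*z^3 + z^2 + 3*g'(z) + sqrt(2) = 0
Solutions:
 g(z) = C1 - sqrt(3)*z^4/12 - z^3/9 - sqrt(2)*z/3


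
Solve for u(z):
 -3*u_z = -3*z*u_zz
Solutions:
 u(z) = C1 + C2*z^2


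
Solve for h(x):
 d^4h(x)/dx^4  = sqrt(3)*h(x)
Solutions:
 h(x) = C1*exp(-3^(1/8)*x) + C2*exp(3^(1/8)*x) + C3*sin(3^(1/8)*x) + C4*cos(3^(1/8)*x)


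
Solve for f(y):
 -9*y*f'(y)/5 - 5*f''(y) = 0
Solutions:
 f(y) = C1 + C2*erf(3*sqrt(2)*y/10)


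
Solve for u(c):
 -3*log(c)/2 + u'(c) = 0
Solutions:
 u(c) = C1 + 3*c*log(c)/2 - 3*c/2


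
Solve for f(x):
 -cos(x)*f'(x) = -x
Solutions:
 f(x) = C1 + Integral(x/cos(x), x)


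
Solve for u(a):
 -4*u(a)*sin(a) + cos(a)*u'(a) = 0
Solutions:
 u(a) = C1/cos(a)^4


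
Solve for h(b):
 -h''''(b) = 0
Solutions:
 h(b) = C1 + C2*b + C3*b^2 + C4*b^3


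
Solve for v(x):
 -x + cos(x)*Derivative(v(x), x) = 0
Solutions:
 v(x) = C1 + Integral(x/cos(x), x)


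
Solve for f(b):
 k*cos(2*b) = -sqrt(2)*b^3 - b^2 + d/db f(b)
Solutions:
 f(b) = C1 + sqrt(2)*b^4/4 + b^3/3 + k*sin(2*b)/2


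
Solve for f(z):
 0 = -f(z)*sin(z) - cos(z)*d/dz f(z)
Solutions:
 f(z) = C1*cos(z)


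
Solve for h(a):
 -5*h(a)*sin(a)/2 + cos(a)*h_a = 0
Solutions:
 h(a) = C1/cos(a)^(5/2)


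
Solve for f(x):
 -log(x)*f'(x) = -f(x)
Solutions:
 f(x) = C1*exp(li(x))


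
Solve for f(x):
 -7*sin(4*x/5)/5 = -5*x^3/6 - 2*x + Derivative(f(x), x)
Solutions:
 f(x) = C1 + 5*x^4/24 + x^2 + 7*cos(4*x/5)/4


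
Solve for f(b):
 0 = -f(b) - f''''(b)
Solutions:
 f(b) = (C1*sin(sqrt(2)*b/2) + C2*cos(sqrt(2)*b/2))*exp(-sqrt(2)*b/2) + (C3*sin(sqrt(2)*b/2) + C4*cos(sqrt(2)*b/2))*exp(sqrt(2)*b/2)


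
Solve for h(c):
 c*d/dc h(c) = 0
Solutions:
 h(c) = C1


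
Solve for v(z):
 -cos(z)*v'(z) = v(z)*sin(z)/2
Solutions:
 v(z) = C1*sqrt(cos(z))


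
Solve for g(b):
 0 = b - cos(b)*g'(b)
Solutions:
 g(b) = C1 + Integral(b/cos(b), b)


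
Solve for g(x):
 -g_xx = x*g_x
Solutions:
 g(x) = C1 + C2*erf(sqrt(2)*x/2)


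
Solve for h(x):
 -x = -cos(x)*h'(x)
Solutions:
 h(x) = C1 + Integral(x/cos(x), x)


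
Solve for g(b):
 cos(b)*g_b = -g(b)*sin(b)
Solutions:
 g(b) = C1*cos(b)


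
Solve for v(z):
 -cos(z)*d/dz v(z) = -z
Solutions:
 v(z) = C1 + Integral(z/cos(z), z)


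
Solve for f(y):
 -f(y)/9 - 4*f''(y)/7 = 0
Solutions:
 f(y) = C1*sin(sqrt(7)*y/6) + C2*cos(sqrt(7)*y/6)


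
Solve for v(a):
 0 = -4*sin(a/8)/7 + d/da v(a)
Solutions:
 v(a) = C1 - 32*cos(a/8)/7


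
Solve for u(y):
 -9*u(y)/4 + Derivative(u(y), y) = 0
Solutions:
 u(y) = C1*exp(9*y/4)


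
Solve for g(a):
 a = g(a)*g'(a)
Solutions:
 g(a) = -sqrt(C1 + a^2)
 g(a) = sqrt(C1 + a^2)


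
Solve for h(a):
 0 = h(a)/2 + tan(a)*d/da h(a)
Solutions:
 h(a) = C1/sqrt(sin(a))


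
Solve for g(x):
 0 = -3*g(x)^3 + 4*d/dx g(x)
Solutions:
 g(x) = -sqrt(2)*sqrt(-1/(C1 + 3*x))
 g(x) = sqrt(2)*sqrt(-1/(C1 + 3*x))


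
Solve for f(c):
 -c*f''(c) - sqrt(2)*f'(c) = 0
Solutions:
 f(c) = C1 + C2*c^(1 - sqrt(2))


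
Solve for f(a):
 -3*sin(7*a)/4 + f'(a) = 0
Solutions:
 f(a) = C1 - 3*cos(7*a)/28


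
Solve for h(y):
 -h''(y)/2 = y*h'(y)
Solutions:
 h(y) = C1 + C2*erf(y)


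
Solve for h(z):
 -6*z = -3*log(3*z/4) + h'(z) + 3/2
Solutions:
 h(z) = C1 - 3*z^2 + 3*z*log(z) - 9*z/2 + z*log(27/64)


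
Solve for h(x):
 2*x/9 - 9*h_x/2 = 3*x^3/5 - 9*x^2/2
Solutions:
 h(x) = C1 - x^4/30 + x^3/3 + 2*x^2/81


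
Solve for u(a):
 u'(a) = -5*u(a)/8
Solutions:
 u(a) = C1*exp(-5*a/8)


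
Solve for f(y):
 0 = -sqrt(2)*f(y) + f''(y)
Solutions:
 f(y) = C1*exp(-2^(1/4)*y) + C2*exp(2^(1/4)*y)


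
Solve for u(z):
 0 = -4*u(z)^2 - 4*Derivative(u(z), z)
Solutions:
 u(z) = 1/(C1 + z)


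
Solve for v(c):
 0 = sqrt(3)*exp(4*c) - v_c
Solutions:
 v(c) = C1 + sqrt(3)*exp(4*c)/4


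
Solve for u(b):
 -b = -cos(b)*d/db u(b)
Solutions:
 u(b) = C1 + Integral(b/cos(b), b)


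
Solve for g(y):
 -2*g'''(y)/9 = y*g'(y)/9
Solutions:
 g(y) = C1 + Integral(C2*airyai(-2^(2/3)*y/2) + C3*airybi(-2^(2/3)*y/2), y)


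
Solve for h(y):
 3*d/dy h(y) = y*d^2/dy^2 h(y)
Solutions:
 h(y) = C1 + C2*y^4


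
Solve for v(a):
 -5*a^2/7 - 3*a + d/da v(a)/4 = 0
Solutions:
 v(a) = C1 + 20*a^3/21 + 6*a^2


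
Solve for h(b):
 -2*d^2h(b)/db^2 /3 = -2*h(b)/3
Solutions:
 h(b) = C1*exp(-b) + C2*exp(b)


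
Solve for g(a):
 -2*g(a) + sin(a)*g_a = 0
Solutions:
 g(a) = C1*(cos(a) - 1)/(cos(a) + 1)


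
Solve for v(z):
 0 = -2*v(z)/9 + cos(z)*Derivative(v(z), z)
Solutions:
 v(z) = C1*(sin(z) + 1)^(1/9)/(sin(z) - 1)^(1/9)


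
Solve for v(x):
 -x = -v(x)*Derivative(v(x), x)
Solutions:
 v(x) = -sqrt(C1 + x^2)
 v(x) = sqrt(C1 + x^2)


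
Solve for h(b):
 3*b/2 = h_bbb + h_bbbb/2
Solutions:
 h(b) = C1 + C2*b + C3*b^2 + C4*exp(-2*b) + b^4/16 - b^3/8


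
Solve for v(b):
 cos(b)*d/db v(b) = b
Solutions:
 v(b) = C1 + Integral(b/cos(b), b)


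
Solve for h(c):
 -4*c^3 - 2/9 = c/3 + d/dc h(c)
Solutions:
 h(c) = C1 - c^4 - c^2/6 - 2*c/9


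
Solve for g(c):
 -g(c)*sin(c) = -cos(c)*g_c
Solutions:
 g(c) = C1/cos(c)


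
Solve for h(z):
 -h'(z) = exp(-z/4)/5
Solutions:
 h(z) = C1 + 4*exp(-z/4)/5


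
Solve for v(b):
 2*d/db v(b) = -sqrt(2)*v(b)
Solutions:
 v(b) = C1*exp(-sqrt(2)*b/2)


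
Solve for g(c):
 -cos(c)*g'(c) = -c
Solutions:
 g(c) = C1 + Integral(c/cos(c), c)


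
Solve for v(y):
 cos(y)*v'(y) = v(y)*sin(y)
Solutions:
 v(y) = C1/cos(y)


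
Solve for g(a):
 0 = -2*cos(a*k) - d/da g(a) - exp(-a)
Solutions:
 g(a) = C1 + exp(-a) - 2*sin(a*k)/k


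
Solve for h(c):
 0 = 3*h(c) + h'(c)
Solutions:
 h(c) = C1*exp(-3*c)


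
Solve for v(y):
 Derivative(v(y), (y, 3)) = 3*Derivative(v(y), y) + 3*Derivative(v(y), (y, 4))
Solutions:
 v(y) = C1 + C2*exp(y*(2*2^(1/3)/(135*sqrt(29) + 727)^(1/3) + 4 + 2^(2/3)*(135*sqrt(29) + 727)^(1/3))/36)*sin(2^(1/3)*sqrt(3)*y*(-2^(1/3)*(135*sqrt(29) + 727)^(1/3) + 2/(135*sqrt(29) + 727)^(1/3))/36) + C3*exp(y*(2*2^(1/3)/(135*sqrt(29) + 727)^(1/3) + 4 + 2^(2/3)*(135*sqrt(29) + 727)^(1/3))/36)*cos(2^(1/3)*sqrt(3)*y*(-2^(1/3)*(135*sqrt(29) + 727)^(1/3) + 2/(135*sqrt(29) + 727)^(1/3))/36) + C4*exp(y*(-2^(2/3)*(135*sqrt(29) + 727)^(1/3) - 2*2^(1/3)/(135*sqrt(29) + 727)^(1/3) + 2)/18)


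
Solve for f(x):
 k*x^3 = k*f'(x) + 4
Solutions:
 f(x) = C1 + x^4/4 - 4*x/k


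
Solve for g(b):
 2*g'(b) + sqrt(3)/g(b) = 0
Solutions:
 g(b) = -sqrt(C1 - sqrt(3)*b)
 g(b) = sqrt(C1 - sqrt(3)*b)


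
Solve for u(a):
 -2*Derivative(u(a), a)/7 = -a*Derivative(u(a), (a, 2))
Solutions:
 u(a) = C1 + C2*a^(9/7)


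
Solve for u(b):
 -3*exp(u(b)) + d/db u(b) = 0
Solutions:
 u(b) = log(-1/(C1 + 3*b))


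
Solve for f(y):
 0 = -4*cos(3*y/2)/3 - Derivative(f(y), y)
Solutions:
 f(y) = C1 - 8*sin(3*y/2)/9


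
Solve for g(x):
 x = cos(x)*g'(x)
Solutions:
 g(x) = C1 + Integral(x/cos(x), x)


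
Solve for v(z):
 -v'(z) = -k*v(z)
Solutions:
 v(z) = C1*exp(k*z)


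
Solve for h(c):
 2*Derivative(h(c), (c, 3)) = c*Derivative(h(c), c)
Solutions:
 h(c) = C1 + Integral(C2*airyai(2^(2/3)*c/2) + C3*airybi(2^(2/3)*c/2), c)


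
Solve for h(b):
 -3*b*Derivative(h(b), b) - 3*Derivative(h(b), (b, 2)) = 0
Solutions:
 h(b) = C1 + C2*erf(sqrt(2)*b/2)


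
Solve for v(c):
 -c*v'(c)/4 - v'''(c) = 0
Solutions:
 v(c) = C1 + Integral(C2*airyai(-2^(1/3)*c/2) + C3*airybi(-2^(1/3)*c/2), c)


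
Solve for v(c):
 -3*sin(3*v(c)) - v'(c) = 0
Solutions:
 v(c) = -acos((-C1 - exp(18*c))/(C1 - exp(18*c)))/3 + 2*pi/3
 v(c) = acos((-C1 - exp(18*c))/(C1 - exp(18*c)))/3


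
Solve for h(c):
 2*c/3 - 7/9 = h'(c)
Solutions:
 h(c) = C1 + c^2/3 - 7*c/9


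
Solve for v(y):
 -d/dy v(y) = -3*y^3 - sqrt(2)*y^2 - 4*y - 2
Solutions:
 v(y) = C1 + 3*y^4/4 + sqrt(2)*y^3/3 + 2*y^2 + 2*y


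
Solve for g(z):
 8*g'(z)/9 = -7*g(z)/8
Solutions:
 g(z) = C1*exp(-63*z/64)


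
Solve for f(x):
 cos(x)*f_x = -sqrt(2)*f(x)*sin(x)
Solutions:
 f(x) = C1*cos(x)^(sqrt(2))


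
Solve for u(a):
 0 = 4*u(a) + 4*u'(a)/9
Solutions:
 u(a) = C1*exp(-9*a)


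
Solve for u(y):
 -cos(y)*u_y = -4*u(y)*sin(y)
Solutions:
 u(y) = C1/cos(y)^4


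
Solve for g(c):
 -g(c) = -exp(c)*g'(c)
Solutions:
 g(c) = C1*exp(-exp(-c))


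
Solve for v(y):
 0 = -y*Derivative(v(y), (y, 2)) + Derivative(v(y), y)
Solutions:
 v(y) = C1 + C2*y^2


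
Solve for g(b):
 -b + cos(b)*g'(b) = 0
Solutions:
 g(b) = C1 + Integral(b/cos(b), b)


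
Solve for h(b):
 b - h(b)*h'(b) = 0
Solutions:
 h(b) = -sqrt(C1 + b^2)
 h(b) = sqrt(C1 + b^2)


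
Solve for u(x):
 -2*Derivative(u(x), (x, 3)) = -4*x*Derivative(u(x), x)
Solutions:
 u(x) = C1 + Integral(C2*airyai(2^(1/3)*x) + C3*airybi(2^(1/3)*x), x)


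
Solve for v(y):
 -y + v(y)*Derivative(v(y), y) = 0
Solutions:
 v(y) = -sqrt(C1 + y^2)
 v(y) = sqrt(C1 + y^2)


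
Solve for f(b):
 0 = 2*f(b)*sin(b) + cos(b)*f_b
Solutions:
 f(b) = C1*cos(b)^2
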